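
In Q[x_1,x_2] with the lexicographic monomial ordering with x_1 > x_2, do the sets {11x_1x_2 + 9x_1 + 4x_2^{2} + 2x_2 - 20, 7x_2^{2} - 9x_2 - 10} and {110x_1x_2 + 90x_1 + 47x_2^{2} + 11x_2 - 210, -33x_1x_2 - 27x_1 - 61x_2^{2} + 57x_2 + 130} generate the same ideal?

Equality of ideals is decidable: compute both reduced Gröbner bases (unique for the ordering) and check whether they agree.
Buchberger on the first generating set:
f_1 = 11x_1x_2 + 9x_1 + 4x_2^{2} + 2x_2 - 20, LT = x_1x_2.
f_2 = 7x_2^{2} - 9x_2 - 10, LT = x_2^{2}.

S(f_1,f_2): lcm = x_1x_2^{2}. S = \tfrac{162}{77}x_1x_2 + \tfrac{10}{7}x_1 + \tfrac{4}{11}x_2^{3} + \tfrac{2}{11}x_2^{2} - \tfrac{20}{11}x_2.
  leading term x_1x_2: subtract (\tfrac{162}{847})·f_1 from \tfrac{162}{77}x_1x_2 + \tfrac{10}{7}x_1 + \tfrac{4}{11}x_2^{3} + \tfrac{2}{11}x_2^{2} - \tfrac{20}{11}x_2 → -\tfrac{248}{847}x_1 + \tfrac{4}{11}x_2^{3} - \tfrac{494}{847}x_2^{2} - \tfrac{1864}{847}x_2 + \tfrac{3240}{847}
  leading term x_1: no divisor's leading term divides it; move -\tfrac{248}{847}x_1 to the remainder.
  leading term x_2^{3}: subtract (\tfrac{4}{77}x_2)·f_2 from \tfrac{4}{11}x_2^{3} - \tfrac{494}{847}x_2^{2} - \tfrac{1864}{847}x_2 + \tfrac{3240}{847} → -\tfrac{14}{121}x_2^{2} - \tfrac{1424}{847}x_2 + \tfrac{3240}{847}
  leading term x_2^{2}: subtract (-\tfrac{2}{121})·f_2 from -\tfrac{14}{121}x_2^{2} - \tfrac{1424}{847}x_2 + \tfrac{3240}{847} → -\tfrac{1550}{847}x_2 + \tfrac{3100}{847}
  leading term x_2: no divisor's leading term divides it; move -\tfrac{1550}{847}x_2 to the remainder.
  leading term 1: no divisor's leading term divides it; move \tfrac{3100}{847} to the remainder.
  remainder -\tfrac{248}{847}x_1 - \tfrac{1550}{847}x_2 + \tfrac{3100}{847} ≠ 0; add g_3 = -\tfrac{248}{847}x_1 - \tfrac{1550}{847}x_2 + \tfrac{3100}{847} to the basis.

The other S-polynomials (S(f_1,g_3), S(f_2,g_3)) all reduce to 0 modulo the current basis, so we have a Gröbner basis.
Inter-reduce: drop elements whose leading term is divisible by another's, tail-reduce, and make monic.
Reduced Gröbner basis: {x_1 + \tfrac{25}{4}x_2 - \tfrac{25}{2}, x_2^{2} - \tfrac{9}{7}x_2 - \tfrac{10}{7}}.

Buchberger on the second generating set:
h_1 = 110x_1x_2 + 90x_1 + 47x_2^{2} + 11x_2 - 210, LT = x_1x_2.
h_2 = -33x_1x_2 - 27x_1 - 61x_2^{2} + 57x_2 + 130, LT = x_1x_2.

S(h_1,h_2): lcm = x_1x_2. S = -\tfrac{469}{330}x_2^{2} + \tfrac{201}{110}x_2 + \tfrac{67}{33}.
  leading term x_2^{2}: no divisor's leading term divides it; move -\tfrac{469}{330}x_2^{2} to the remainder.
  leading term x_2: no divisor's leading term divides it; move \tfrac{201}{110}x_2 to the remainder.
  leading term 1: no divisor's leading term divides it; move \tfrac{67}{33} to the remainder.
  remainder -\tfrac{469}{330}x_2^{2} + \tfrac{201}{110}x_2 + \tfrac{67}{33} ≠ 0; add k_3 = -\tfrac{469}{330}x_2^{2} + \tfrac{201}{110}x_2 + \tfrac{67}{33} to the basis.

S(h_1,k_3): lcm = x_1x_2^{2}. S = \tfrac{162}{77}x_1x_2 + \tfrac{10}{7}x_1 + \tfrac{47}{110}x_2^{3} + \tfrac{1}{10}x_2^{2} - \tfrac{21}{11}x_2.
  leading term x_1x_2: subtract (\tfrac{81}{4235})·h_1 from \tfrac{162}{77}x_1x_2 + \tfrac{10}{7}x_1 + \tfrac{47}{110}x_2^{3} + \tfrac{1}{10}x_2^{2} - \tfrac{21}{11}x_2 → -\tfrac{248}{847}x_1 + \tfrac{47}{110}x_2^{3} - \tfrac{6767}{8470}x_2^{2} - \tfrac{816}{385}x_2 + \tfrac{486}{121}
  leading term x_1: no divisor's leading term divides it; move -\tfrac{248}{847}x_1 to the remainder.
  leading term x_2^{3}: subtract (-\tfrac{141}{469}x_2)·k_3 from \tfrac{47}{110}x_2^{3} - \tfrac{6767}{8470}x_2^{2} - \tfrac{816}{385}x_2 + \tfrac{486}{121} → -\tfrac{151}{605}x_2^{2} - \tfrac{83}{55}x_2 + \tfrac{486}{121}
  leading term x_2^{2}: subtract (\tfrac{906}{5159})·k_3 from -\tfrac{151}{605}x_2^{2} - \tfrac{83}{55}x_2 + \tfrac{486}{121} → -\tfrac{1550}{847}x_2 + \tfrac{3100}{847}
  leading term x_2: no divisor's leading term divides it; move -\tfrac{1550}{847}x_2 to the remainder.
  leading term 1: no divisor's leading term divides it; move \tfrac{3100}{847} to the remainder.
  remainder -\tfrac{248}{847}x_1 - \tfrac{1550}{847}x_2 + \tfrac{3100}{847} ≠ 0; add k_4 = -\tfrac{248}{847}x_1 - \tfrac{1550}{847}x_2 + \tfrac{3100}{847} to the basis.

The other S-polynomials (S(h_2,k_3), S(h_1,k_4), S(h_2,k_4), S(k_3,k_4)) all reduce to 0 modulo the current basis, so we have a Gröbner basis.
Inter-reduce: drop elements whose leading term is divisible by another's, tail-reduce, and make monic.
Reduced Gröbner basis: {x_1 + \tfrac{25}{4}x_2 - \tfrac{25}{2}, x_2^{2} - \tfrac{9}{7}x_2 - \tfrac{10}{7}}.

The two bases agree; hence the ideals are identical.
The same test decides containment: I ⊆ J iff every generator of I reduces to 0 modulo a Gröbner basis of J.

Yes, the ideals are equal.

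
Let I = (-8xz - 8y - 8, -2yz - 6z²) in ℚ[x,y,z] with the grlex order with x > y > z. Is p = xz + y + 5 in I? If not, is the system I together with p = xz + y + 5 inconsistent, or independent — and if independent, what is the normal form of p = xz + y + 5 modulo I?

First compute the reduced Gröbner basis of I by Buchberger's algorithm.
f_1 = -8xz - 8y - 8, LT = xz.
f_2 = -2yz - 6z², LT = yz.

S(f_1,f_2): lcm = xyz. S = -3xz² + y² + y.
  reduce S modulo (f_1, f_2):
  remainder y² - 9z² + y + 3z ≠ 0; add h_3 = y² - 9z² + y + 3z to the basis.

The other S-polynomials (S(f_1,h_3), S(f_2,h_3)) all reduce to 0 modulo the current basis, so we have a Gröbner basis.
Inter-reduce: drop elements whose leading term is divisible by another's, tail-reduce, and make monic.
Reduced Gröbner basis: {xz + y + 1, y² - 9z² + y + 3z, yz + 3z²}.
Label its elements g_1 = xz + y + 1, g_2 = y² - 9z² + y + 3z, g_3 = yz + 3z².

Reduce p = xz + y + 5 modulo G:
  leading term xz: subtract (1)·g_1 from xz + y + 5 → 4
  leading term 1: no divisor's leading term divides it; move 4 to the remainder.
  normal form = 4.
The normal form is nonzero, so p ∉ I. Since p minus its normal form lies in I, I + (p) = I + (r) where r = 4; decide whether this ideal is the whole ring.
Here r = 4 is a nonzero constant, hence a unit: 1 ∈ I + (p), the Gröbner basis of I + (p) is {1}, and the enlarged system has no common solution — adjoining p is inconsistent.

Adjoining xz + y + 5 makes the ideal the whole ring: the system is inconsistent.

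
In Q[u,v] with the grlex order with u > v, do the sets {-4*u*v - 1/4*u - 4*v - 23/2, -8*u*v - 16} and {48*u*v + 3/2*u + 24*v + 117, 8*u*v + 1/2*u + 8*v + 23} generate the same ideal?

Since reduced Gröbner bases are canonical representatives of ideals under a given ordering, it suffices to compute and compare them.
Buchberger on the first generating set:
f_1 = -4*u*v - 1/4*u - 4*v - 23/2, LT = u*v.
f_2 = -8*u*v - 16, LT = u*v.

S(f_1,f_2): lcm = u*v. S = 1/16*u + v + 7/8.
  reduce S modulo (f_1, f_2):
  remainder 1/16*u + v + 7/8 ≠ 0; add g_3 = 1/16*u + v + 7/8 to the basis.

S(f_1,g_3): lcm = u*v. S = -16*v**2 + 1/16*u - 13*v + 23/8.
  reduce S modulo (f_1, f_2, g_3):
  remainder -16*v**2 - 14*v + 2 ≠ 0; add g_4 = -16*v**2 - 14*v + 2 to the basis.

The other S-polynomials (S(f_2,g_3), S(f_1,g_4), S(f_2,g_4), S(g_3,g_4)) all reduce to 0 modulo the current basis, so we have a Gröbner basis.
Inter-reduce: drop elements whose leading term is divisible by another's, tail-reduce, and make monic.
Reduced Gröbner basis: {v**2 + 7/8*v - 1/8, u + 16*v + 14}.

Buchberger on the second generating set:
h_1 = 48*u*v + 3/2*u + 24*v + 117, LT = u*v.
h_2 = 8*u*v + 1/2*u + 8*v + 23, LT = u*v.

S(h_1,h_2): lcm = u*v. S = -1/32*u - 1/2*v - 7/16.
  reduce S modulo (h_1, h_2):
  remainder -1/32*u - 1/2*v - 7/16 ≠ 0; add k_3 = -1/32*u - 1/2*v - 7/16 to the basis.

S(h_1,k_3): lcm = u*v. S = -16*v**2 + 1/32*u - 27/2*v + 39/16.
  reduce S modulo (h_1, h_2, k_3):
  remainder -16*v**2 - 14*v + 2 ≠ 0; add k_4 = -16*v**2 - 14*v + 2 to the basis.

The other S-polynomials (S(h_2,k_3), S(h_1,k_4), S(h_2,k_4), S(k_3,k_4)) all reduce to 0 modulo the current basis, so we have a Gröbner basis.
Inter-reduce: drop elements whose leading term is divisible by another's, tail-reduce, and make monic.
Reduced Gröbner basis: {v**2 + 7/8*v - 1/8, u + 16*v + 14}.

These coincide, so the ideals are equal.

Yes, the ideals are equal.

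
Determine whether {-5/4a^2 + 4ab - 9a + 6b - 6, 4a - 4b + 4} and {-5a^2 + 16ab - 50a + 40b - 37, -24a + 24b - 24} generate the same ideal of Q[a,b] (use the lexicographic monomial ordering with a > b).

Equality of ideals is decidable: compute both reduced Gröbner bases (unique for the ordering) and check whether they agree.
Buchberger on the first generating set:
f_1 = -5/4a^2 + 4ab - 9a + 6b - 6, LT = a^2.
f_2 = 4a - 4b + 4, LT = a.

S(f_1,f_2): lcm = a^2. S = -11/5ab + 31/5a - 24/5b + 24/5.
  leading term ab: subtract (-11/20b)·f_2 from -11/5ab + 31/5a - 24/5b + 24/5 → 31/5a - 11/5b^2 - 13/5b + 24/5
  leading term a: subtract (31/20)·f_2 from 31/5a - 11/5b^2 - 13/5b + 24/5 → -11/5b^2 + 18/5b - 7/5
  leading term b^2: no divisor's leading term divides it; move -11/5b^2 to the remainder.
  leading term b: no divisor's leading term divides it; move 18/5b to the remainder.
  leading term 1: no divisor's leading term divides it; move -7/5 to the remainder.
  remainder -11/5b^2 + 18/5b - 7/5 ≠ 0; add g_3 = -11/5b^2 + 18/5b - 7/5 to the basis.

The other S-polynomials (S(f_1,g_3), S(f_2,g_3)) all reduce to 0 modulo the current basis, so we have a Gröbner basis.
Inter-reduce: drop elements whose leading term is divisible by another's, tail-reduce, and make monic.
Reduced Gröbner basis: {a - b + 1, b^2 - 18/11b + 7/11}.

Buchberger on the second generating set:
h_1 = -5a^2 + 16ab - 50a + 40b - 37, LT = a^2.
h_2 = -24a + 24b - 24, LT = a.

S(h_1,h_2): lcm = a^2. S = -11/5ab + 9a - 8b + 37/5.
  leading term ab: subtract (11/120b)·h_2 from -11/5ab + 9a - 8b + 37/5 → 9a - 11/5b^2 - 29/5b + 37/5
  leading term a: subtract (-3/8)·h_2 from 9a - 11/5b^2 - 29/5b + 37/5 → -11/5b^2 + 16/5b - 8/5
  leading term b^2: no divisor's leading term divides it; move -11/5b^2 to the remainder.
  leading term b: no divisor's leading term divides it; move 16/5b to the remainder.
  leading term 1: no divisor's leading term divides it; move -8/5 to the remainder.
  remainder -11/5b^2 + 16/5b - 8/5 ≠ 0; add k_3 = -11/5b^2 + 16/5b - 8/5 to the basis.

The other S-polynomials (S(h_1,k_3), S(h_2,k_3)) all reduce to 0 modulo the current basis, so we have a Gröbner basis.
Inter-reduce: drop elements whose leading term is divisible by another's, tail-reduce, and make monic.
Reduced Gröbner basis: {a - b + 1, b^2 - 16/11b + 8/11}.

These differ, so the ideals are not equal.

No, the ideals differ.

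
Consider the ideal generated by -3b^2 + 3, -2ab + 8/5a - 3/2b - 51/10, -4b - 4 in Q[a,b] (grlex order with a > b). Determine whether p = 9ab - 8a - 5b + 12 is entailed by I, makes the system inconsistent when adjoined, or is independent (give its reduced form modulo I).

First compute the reduced Gröbner basis of I by Buchberger's algorithm.
f_1 = -3b^2 + 3, LT = b^2.
f_2 = -2ab + 8/5a - 3/2b - 51/10, LT = ab.
f_3 = -4b - 4, LT = b.

S(f_1,f_2): lcm = ab^2. S = 4/5ab - 3/4b^2 - a - 51/20b.
  leading term ab: subtract (-2/5)·f_2 from 4/5ab - 3/4b^2 - a - 51/20b → -3/4b^2 - 9/25a - 63/20b - 51/25
  leading term b^2: subtract (1/4)·f_1 from -3/4b^2 - 9/25a - 63/20b - 51/25 → -9/25a - 63/20b - 279/100
  leading term a: no divisor's leading term divides it; move -9/25a to the remainder.
  leading term b: subtract (63/80)·f_3 from -63/20b - 279/100 → 9/25
  leading term 1: no divisor's leading term divides it; move 9/25 to the remainder.
  remainder -9/25a + 9/25 ≠ 0; add h_4 = -9/25a + 9/25 to the basis.

The other S-polynomials (S(f_1,f_3), S(f_2,f_3), S(f_1,h_4), S(f_2,h_4), S(f_3,h_4)) all reduce to 0 modulo the current basis, so we have a Gröbner basis.
Inter-reduce: drop elements whose leading term is divisible by another's, tail-reduce, and make monic.
Reduced Gröbner basis: {a - 1, b + 1}.
Label its elements g_1 = a - 1, g_2 = b + 1.

Reduce p = 9ab - 8a - 5b + 12 modulo G:
  leading term ab: subtract (9b)·g_1 from 9ab - 8a - 5b + 12 → -8a + 4b + 12
  leading term a: subtract (-8)·g_1 from -8a + 4b + 12 → 4b + 4
  leading term b: subtract (4)·g_2 from 4b + 4 → 0
  normal form = 0.
Since the normal form is 0, p ∈ I.

9ab - 8a - 5b + 12 lies in I (it reduces to 0).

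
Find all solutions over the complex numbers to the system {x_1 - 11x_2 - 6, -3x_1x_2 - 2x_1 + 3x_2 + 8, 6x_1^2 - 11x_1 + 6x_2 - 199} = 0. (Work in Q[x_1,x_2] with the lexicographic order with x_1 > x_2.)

Compute a lex Gröbner basis by Buchberger's algorithm.
f_1 = x_1 - 11x_2 - 6, LT = x_1.
f_2 = -3x_1x_2 - 2x_1 + 3x_2 + 8, LT = x_1x_2.
f_3 = 6x_1^2 - 11x_1 + 6x_2 - 199, LT = x_1^2.

S(f_1,f_2): lcm = x_1x_2. S = -2/3x_1 - 11x_2^2 - 5x_2 + 8/3.
  reduce S modulo (f_1, f_2, f_3):
  remainder -11x_2^2 - 37/3x_2 - 4/3 ≠ 0; add h_4 = -11x_2^2 - 37/3x_2 - 4/3 to the basis.

S(f_1,f_3): lcm = x_1^2. S = -11x_1x_2 - 25/6x_1 - x_2 + 199/6.
  reduce S modulo (f_1, f_2, f_3, h_4):
  remainder 137/6x_2 + 137/6 ≠ 0; add h_5 = 137/6x_2 + 137/6 to the basis.

The other S-polynomials (S(f_2,f_3), S(f_1,h_4), S(f_2,h_4), S(f_3,h_4), S(f_1,h_5), S(f_2,h_5), S(f_3,h_5), S(h_4,h_5)) all reduce to 0 modulo the current basis, so we have a Gröbner basis.
Inter-reduce: drop elements whose leading term is divisible by another's, tail-reduce, and make monic.
Reduced Gröbner basis: {x_1 + 5, x_2 + 1}.

Elimination: the polynomial x_2 + 1 lies in the elimination ideal for x_2, so x_2 ∈ {-1}. For each such x_2, the remaining basis elements (now univariate) give the rest of the solution.
  x_2 = -1: the earlier basis element becomes x_1 + 5 = 0, giving x_1 = -5 — point (-5, -1).

{(-5, -1)}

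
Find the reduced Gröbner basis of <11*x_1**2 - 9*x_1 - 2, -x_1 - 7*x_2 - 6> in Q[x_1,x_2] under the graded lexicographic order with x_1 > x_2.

f_1 = 11*x_1**2 - 9*x_1 - 2, LT = x_1**2.
f_2 = -x_1 - 7*x_2 - 6, LT = x_1.

S(f_1,f_2): lcm = x_1**2. S = -7*x_1*x_2 - 75/11*x_1 - 2/11.
  leading term x_1*x_2: subtract (7*x_2)·f_2 from -7*x_1*x_2 - 75/11*x_1 - 2/11 → 49*x_2**2 - 75/11*x_1 + 42*x_2 - 2/11
  leading term x_2**2: no divisor's leading term divides it; move 49*x_2**2 to the remainder.
  leading term x_1: subtract (75/11)·f_2 from -75/11*x_1 + 42*x_2 - 2/11 → 987/11*x_2 + 448/11
  leading term x_2: no divisor's leading term divides it; move 987/11*x_2 to the remainder.
  leading term 1: no divisor's leading term divides it; move 448/11 to the remainder.
  remainder 49*x_2**2 + 987/11*x_2 + 448/11 ≠ 0; add g_3 = 49*x_2**2 + 987/11*x_2 + 448/11 to the basis.

S(f_1,g_3): leading monomials are coprime, so the S-polynomial reduces to 0 (Buchberger's first criterion).
S(f_2,g_3): leading monomials are coprime, so the S-polynomial reduces to 0 (Buchberger's first criterion).
Every S-polynomial of the final basis reduces to 0, so we have a Gröbner basis.
Inter-reduce: drop elements whose leading term is divisible by another's, tail-reduce, and make monic.

G = {x_2**2 + 141/77*x_2 + 64/77, x_1 + 7*x_2 + 6}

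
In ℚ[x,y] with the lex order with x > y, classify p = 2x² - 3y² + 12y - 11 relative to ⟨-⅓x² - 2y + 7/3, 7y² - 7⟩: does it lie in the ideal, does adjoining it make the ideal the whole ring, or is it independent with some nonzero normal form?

First compute the reduced Gröbner basis of I by Buchberger's algorithm.
f_1 = -⅓x² - 2y + 7/3, LT = x².
f_2 = 7y² - 7, LT = y².

The S-polynomials (S(f_1,f_2)) all reduce to 0 modulo the current basis, so we have a Gröbner basis.
Inter-reduce: drop elements whose leading term is divisible by another's, tail-reduce, and make monic.
Reduced Gröbner basis: {x² + 6y - 7, y² - 1}.
Label its elements g_1 = x² + 6y - 7, g_2 = y² - 1.

Reduce p = 2x² - 3y² + 12y - 11 modulo G:
  leading term x²: subtract (2)·g_1 from 2x² - 3y² + 12y - 11 → -3y² + 3
  leading term y²: subtract (-3)·g_2 from -3y² + 3 → 0
  normal form = 0.
Since the normal form is 0, p ∈ I.

2x² - 3y² + 12y - 11 lies in I (it reduces to 0).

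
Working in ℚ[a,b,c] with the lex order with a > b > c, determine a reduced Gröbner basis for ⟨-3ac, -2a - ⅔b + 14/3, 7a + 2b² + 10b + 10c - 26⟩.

G = {a + ⅓b - 7/3, b² + 23/6b + 5c - 29/6, bc - 7c, c² + 71/5c}

f_1 = -3ac, LT = ac.
f_2 = -2a - ⅔b + 14/3, LT = a.
f_3 = 7a + 2b² + 10b + 10c - 26, LT = a.

S(f_1,f_2): lcm = ac. S = -⅓bc + 7/3c.
  leading term bc: no divisor's leading term divides it; move -⅓bc to the remainder.
  leading term c: no divisor's leading term divides it; move 7/3c to the remainder.
  remainder -⅓bc + 7/3c ≠ 0; add g_4 = -⅓bc + 7/3c to the basis.

S(f_1,f_3): lcm = ac. S = -2/7b²c - 10/7bc - 10/7c² + 26/7c.
  leading term b²c: subtract (6/7b)·g_4 from -2/7b²c - 10/7bc - 10/7c² + 26/7c → -24/7bc - 10/7c² + 26/7c
  leading term bc: subtract (72/7)·g_4 from -24/7bc - 10/7c² + 26/7c → -10/7c² - 142/7c
  leading term c²: no divisor's leading term divides it; move -10/7c² to the remainder.
  leading term c: no divisor's leading term divides it; move -142/7c to the remainder.
  remainder -10/7c² - 142/7c ≠ 0; add g_5 = -10/7c² - 142/7c to the basis.

S(f_2,f_3): lcm = a. S = -2/7b² - 23/21b - 10/7c + 29/21.
  leading term b²: no divisor's leading term divides it; move -2/7b² to the remainder.
  leading term b: no divisor's leading term divides it; move -23/21b to the remainder.
  leading term c: no divisor's leading term divides it; move -10/7c to the remainder.
  leading term 1: no divisor's leading term divides it; move 29/21 to the remainder.
  remainder -2/7b² - 23/21b - 10/7c + 29/21 ≠ 0; add g_6 = -2/7b² - 23/21b - 10/7c + 29/21 to the basis.

S(f_1,g_4): lcm = abc. S = 7ac.
  leading term ac: subtract (-7/3)·f_1 from 7ac → 0
  remainder 0.

S(f_2,g_4): leading monomials are coprime, so the S-polynomial reduces to 0 (Buchberger's first criterion).
S(f_3,g_4): leading monomials are coprime, so the S-polynomial reduces to 0 (Buchberger's first criterion).
S(f_1,g_5): lcm = ac². S = -71/5ac.
  leading term ac: subtract (71/15)·f_1 from -71/5ac → 0
  remainder 0.

S(f_2,g_5): leading monomials are coprime, so the S-polynomial reduces to 0 (Buchberger's first criterion).
S(f_3,g_5): leading monomials are coprime, so the S-polynomial reduces to 0 (Buchberger's first criterion).
S(g_4,g_5): lcm = bc². S = -71/5bc - 7c².
  leading term bc: subtract (213/5)·g_4 from -71/5bc - 7c² → -7c² - 497/5c
  leading term c²: subtract (49/10)·g_5 from -7c² - 497/5c → 0
  remainder 0.

S(f_1,g_6): leading monomials are coprime, so the S-polynomial reduces to 0 (Buchberger's first criterion).
S(f_2,g_6): leading monomials are coprime, so the S-polynomial reduces to 0 (Buchberger's first criterion).
S(f_3,g_6): leading monomials are coprime, so the S-polynomial reduces to 0 (Buchberger's first criterion).
S(g_4,g_6): lcm = b²c. S = -65/6bc - 5c² + 29/6c.
  leading term bc: subtract (65/2)·g_4 from -65/6bc - 5c² + 29/6c → -5c² - 71c
  leading term c²: subtract (7/2)·g_5 from -5c² - 71c → 0
  remainder 0.

S(g_5,g_6): leading monomials are coprime, so the S-polynomial reduces to 0 (Buchberger's first criterion).
Every S-polynomial of the final basis reduces to 0, so we have a Gröbner basis.
Inter-reduce: drop elements whose leading term is divisible by another's, tail-reduce, and make monic.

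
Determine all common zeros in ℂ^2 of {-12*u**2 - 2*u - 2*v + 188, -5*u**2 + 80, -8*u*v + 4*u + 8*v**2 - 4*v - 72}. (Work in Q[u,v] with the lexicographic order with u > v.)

{(-4, 2)}

Compute a lex Gröbner basis by Buchberger's algorithm.
f_1 = -12*u**2 - 2*u - 2*v + 188, LT = u**2.
f_2 = -5*u**2 + 80, LT = u**2.
f_3 = -8*u*v + 4*u + 8*v**2 - 4*v - 72, LT = u*v.

S(f_1,f_2): lcm = u**2. S = 1/6*u + 1/6*v + 1/3.
  leading term u: no divisor's leading term divides it; move 1/6*u to the remainder.
  leading term v: no divisor's leading term divides it; move 1/6*v to the remainder.
  leading term 1: no divisor's leading term divides it; move 1/3 to the remainder.
  remainder 1/6*u + 1/6*v + 1/3 ≠ 0; add h_4 = 1/6*u + 1/6*v + 1/3 to the basis.

S(f_1,f_3): lcm = u**2*v. S = 1/2*u**2 + u*v**2 - 1/3*u*v - 9*u + 1/6*v**2 - 47/3*v.
  leading term u**2: subtract (-1/24)·f_1 from 1/2*u**2 + u*v**2 - 1/3*u*v - 9*u + 1/6*v**2 - 47/3*v → u*v**2 - 1/3*u*v - 109/12*u + 1/6*v**2 - 63/4*v + 47/6
  leading term u*v**2: subtract (-1/8*v)·f_3 from u*v**2 - 1/3*u*v - 109/12*u + 1/6*v**2 - 63/4*v + 47/6 → 1/6*u*v - 109/12*u + v**3 - 1/3*v**2 - 99/4*v + 47/6
  leading term u*v: subtract (-1/48)·f_3 from 1/6*u*v - 109/12*u + v**3 - 1/3*v**2 - 99/4*v + 47/6 → -9*u + v**3 - 1/6*v**2 - 149/6*v + 19/3
  leading term u: subtract (-54)·h_4 from -9*u + v**3 - 1/6*v**2 - 149/6*v + 19/3 → v**3 - 1/6*v**2 - 95/6*v + 73/3
  leading term v**3: no divisor's leading term divides it; move v**3 to the remainder.
  leading term v**2: no divisor's leading term divides it; move -1/6*v**2 to the remainder.
  leading term v: no divisor's leading term divides it; move -95/6*v to the remainder.
  leading term 1: no divisor's leading term divides it; move 73/3 to the remainder.
  remainder v**3 - 1/6*v**2 - 95/6*v + 73/3 ≠ 0; add h_5 = v**3 - 1/6*v**2 - 95/6*v + 73/3 to the basis.

S(f_2,f_3): lcm = u**2*v. S = 1/2*u**2 + u*v**2 - 1/2*u*v - 9*u - 16*v.
  leading term u**2: subtract (-1/24)·f_1 from 1/2*u**2 + u*v**2 - 1/2*u*v - 9*u - 16*v → u*v**2 - 1/2*u*v - 109/12*u - 193/12*v + 47/6
  leading term u*v**2: subtract (-1/8*v)·f_3 from u*v**2 - 1/2*u*v - 109/12*u - 193/12*v + 47/6 → -109/12*u + v**3 - 1/2*v**2 - 301/12*v + 47/6
  leading term u: subtract (-109/2)·h_4 from -109/12*u + v**3 - 1/2*v**2 - 301/12*v + 47/6 → v**3 - 1/2*v**2 - 16*v + 26
  leading term v**3: subtract (1)·h_5 from v**3 - 1/2*v**2 - 16*v + 26 → -1/3*v**2 - 1/6*v + 5/3
  leading term v**2: no divisor's leading term divides it; move -1/3*v**2 to the remainder.
  leading term v: no divisor's leading term divides it; move -1/6*v to the remainder.
  leading term 1: no divisor's leading term divides it; move 5/3 to the remainder.
  remainder -1/3*v**2 - 1/6*v + 5/3 ≠ 0; add h_6 = -1/3*v**2 - 1/6*v + 5/3 to the basis.

S(f_1,h_4): lcm = u**2. S = -u*v - 11/6*u + 1/6*v - 47/3.
  leading term u*v: subtract (1/8)·f_3 from -u*v - 11/6*u + 1/6*v - 47/3 → -7/3*u - v**2 + 2/3*v - 20/3
  leading term u: subtract (-14)·h_4 from -7/3*u - v**2 + 2/3*v - 20/3 → -v**2 + 3*v - 2
  leading term v**2: subtract (3)·h_6 from -v**2 + 3*v - 2 → 7/2*v - 7
  leading term v: no divisor's leading term divides it; move 7/2*v to the remainder.
  leading term 1: no divisor's leading term divides it; move -7 to the remainder.
  remainder 7/2*v - 7 ≠ 0; add h_7 = 7/2*v - 7 to the basis.

S(f_2,h_4): lcm = u**2. S = -u*v - 2*u - 16.
  leading term u*v: subtract (1/8)·f_3 from -u*v - 2*u - 16 → -5/2*u - v**2 + 1/2*v - 7
  leading term u: subtract (-15)·h_4 from -5/2*u - v**2 + 1/2*v - 7 → -v**2 + 3*v - 2
  leading term v**2: subtract (3)·h_6 from -v**2 + 3*v - 2 → 7/2*v - 7
  leading term v: subtract (1)·h_7 from 7/2*v - 7 → 0
  remainder 0.

S(f_3,h_4): lcm = u*v. S = -1/2*u - 2*v**2 - 3/2*v + 9.
  leading term u: subtract (-3)·h_4 from -1/2*u - 2*v**2 - 3/2*v + 9 → -2*v**2 - v + 10
  leading term v**2: subtract (6)·h_6 from -2*v**2 - v + 10 → 0
  remainder 0.

S(f_1,h_5): leading monomials are coprime, so the S-polynomial reduces to 0 (Buchberger's first criterion).
S(f_2,h_5): leading monomials are coprime, so the S-polynomial reduces to 0 (Buchberger's first criterion).
S(f_3,h_5): lcm = u*v**3. S = -1/3*u*v**2 + 95/6*u*v - 73/3*u - v**4 + 1/2*v**3 + 9*v**2.
  leading term u*v**2: subtract (1/24*v)·f_3 from -1/3*u*v**2 + 95/6*u*v - 73/3*u - v**4 + 1/2*v**3 + 9*v**2 → 47/3*u*v - 73/3*u - v**4 + 1/6*v**3 + 55/6*v**2 + 3*v
  leading term u*v: subtract (-47/24)·f_3 from 47/3*u*v - 73/3*u - v**4 + 1/6*v**3 + 55/6*v**2 + 3*v → -33/2*u - v**4 + 1/6*v**3 + 149/6*v**2 - 29/6*v - 141
  leading term u: subtract (-99)·h_4 from -33/2*u - v**4 + 1/6*v**3 + 149/6*v**2 - 29/6*v - 141 → -v**4 + 1/6*v**3 + 149/6*v**2 + 35/3*v - 108
  leading term v**4: subtract (-v)·h_5 from -v**4 + 1/6*v**3 + 149/6*v**2 + 35/3*v - 108 → 9*v**2 + 36*v - 108
  leading term v**2: subtract (-27)·h_6 from 9*v**2 + 36*v - 108 → 63/2*v - 63
  leading term v: subtract (9)·h_7 from 63/2*v - 63 → 0
  remainder 0.

S(h_4,h_5): leading monomials are coprime, so the S-polynomial reduces to 0 (Buchberger's first criterion).
S(f_1,h_6): leading monomials are coprime, so the S-polynomial reduces to 0 (Buchberger's first criterion).
S(f_2,h_6): leading monomials are coprime, so the S-polynomial reduces to 0 (Buchberger's first criterion).
S(f_3,h_6): lcm = u*v**2. S = -u*v + 5*u - v**3 + 1/2*v**2 + 9*v.
  leading term u*v: subtract (1/8)·f_3 from -u*v + 5*u - v**3 + 1/2*v**2 + 9*v → 9/2*u - v**3 - 1/2*v**2 + 19/2*v + 9
  leading term u: subtract (27)·h_4 from 9/2*u - v**3 - 1/2*v**2 + 19/2*v + 9 → -v**3 - 1/2*v**2 + 5*v
  leading term v**3: subtract (-1)·h_5 from -v**3 - 1/2*v**2 + 5*v → -2/3*v**2 - 65/6*v + 73/3
  leading term v**2: subtract (2)·h_6 from -2/3*v**2 - 65/6*v + 73/3 → -21/2*v + 21
  leading term v: subtract (-3)·h_7 from -21/2*v + 21 → 0
  remainder 0.

S(h_4,h_6): leading monomials are coprime, so the S-polynomial reduces to 0 (Buchberger's first criterion).
S(h_5,h_6): lcm = v**3. S = -2/3*v**2 - 65/6*v + 73/3.
  leading term v**2: subtract (2)·h_6 from -2/3*v**2 - 65/6*v + 73/3 → -21/2*v + 21
  leading term v: subtract (-3)·h_7 from -21/2*v + 21 → 0
  remainder 0.

S(f_1,h_7): leading monomials are coprime, so the S-polynomial reduces to 0 (Buchberger's first criterion).
S(f_2,h_7): leading monomials are coprime, so the S-polynomial reduces to 0 (Buchberger's first criterion).
S(f_3,h_7): lcm = u*v. S = 3/2*u - v**2 + 1/2*v + 9.
  leading term u: subtract (9)·h_4 from 3/2*u - v**2 + 1/2*v + 9 → -v**2 - v + 6
  leading term v**2: subtract (3)·h_6 from -v**2 - v + 6 → -1/2*v + 1
  leading term v: subtract (-1/7)·h_7 from -1/2*v + 1 → 0
  remainder 0.

S(h_4,h_7): leading monomials are coprime, so the S-polynomial reduces to 0 (Buchberger's first criterion).
S(h_5,h_7): lcm = v**3. S = 11/6*v**2 - 95/6*v + 73/3.
  leading term v**2: subtract (-11/2)·h_6 from 11/6*v**2 - 95/6*v + 73/3 → -67/4*v + 67/2
  leading term v: subtract (-67/14)·h_7 from -67/4*v + 67/2 → 0
  remainder 0.

S(h_6,h_7): lcm = v**2. S = 5/2*v - 5.
  leading term v: subtract (5/7)·h_7 from 5/2*v - 5 → 0
  remainder 0.

Every S-polynomial of the final basis reduces to 0, so we have a Gröbner basis.
Inter-reduce: drop elements whose leading term is divisible by another's, tail-reduce, and make monic.
Reduced Gröbner basis: {u + 4, v - 2}.

Elimination: the polynomial v - 2 lies in the elimination ideal for v, so v ∈ {2}. For each such v, the remaining basis elements (now univariate) give the rest of the solution.
  v = 2: the earlier basis element becomes u + 4 = 0, giving u = -4 — point (-4, 2).
Substituting each solution back into the original system confirms all equations vanish.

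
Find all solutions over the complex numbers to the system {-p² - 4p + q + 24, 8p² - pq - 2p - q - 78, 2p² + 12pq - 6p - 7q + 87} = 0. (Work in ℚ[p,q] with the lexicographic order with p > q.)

Compute a lex Gröbner basis by Buchberger's algorithm.
f_1 = -p² - 4p + q + 24, LT = p².
f_2 = 8p² - pq - 2p - q - 78, LT = p².
f_3 = 2p² + 12pq - 6p - 7q + 87, LT = p².

S(f_1,f_2): lcm = p². S = ⅛pq + 17/4p - ⅞q - 57/4.
  leading term pq: no divisor's leading term divides it; move ⅛pq to the remainder.
  leading term p: no divisor's leading term divides it; move 17/4p to the remainder.
  leading term q: no divisor's leading term divides it; move -⅞q to the remainder.
  leading term 1: no divisor's leading term divides it; move -57/4 to the remainder.
  remainder ⅛pq + 17/4p - ⅞q - 57/4 ≠ 0; add h_4 = ⅛pq + 17/4p - ⅞q - 57/4 to the basis.

S(f_1,f_3): lcm = p². S = -6pq + 7p + 5/2q - 135/2.
  leading term pq: subtract (-48)·h_4 from -6pq + 7p + 5/2q - 135/2 → 211p - 79/2q - 1503/2
  leading term p: no divisor's leading term divides it; move 211p to the remainder.
  leading term q: no divisor's leading term divides it; move -79/2q to the remainder.
  leading term 1: no divisor's leading term divides it; move -1503/2 to the remainder.
  remainder 211p - 79/2q - 1503/2 ≠ 0; add h_5 = 211p - 79/2q - 1503/2 to the basis.

S(f_1,h_4): lcm = p²q. S = -34p² + 11pq + 114p - q² - 24q.
  leading term p²: subtract (34)·f_1 from -34p² + 11pq + 114p - q² - 24q → 11pq + 250p - q² - 58q - 816
  leading term pq: subtract (88)·h_4 from 11pq + 250p - q² - 58q - 816 → -124p - q² + 19q + 438
  leading term p: subtract (-124/211)·h_5 from -124p - q² + 19q + 438 → -q² - 889/211q - 768/211
  leading term q²: no divisor's leading term divides it; move -q² to the remainder.
  leading term q: no divisor's leading term divides it; move -889/211q to the remainder.
  leading term 1: no divisor's leading term divides it; move -768/211 to the remainder.
  remainder -q² - 889/211q - 768/211 ≠ 0; add h_6 = -q² - 889/211q - 768/211 to the basis.

S(f_3,h_4): lcm = p²q. S = -34p² + 6pq² + 4pq + 114p - 7/2q² + 87/2q.
  leading term p²: subtract (34)·f_1 from -34p² + 6pq² + 4pq + 114p - 7/2q² + 87/2q → 6pq² + 4pq + 250p - 7/2q² + 19/2q - 816
  leading term pq²: subtract (48q)·h_4 from 6pq² + 4pq + 250p - 7/2q² + 19/2q - 816 → -200pq + 250p + 77/2q² + 1387/2q - 816
  leading term pq: subtract (-1600)·h_4 from -200pq + 250p + 77/2q² + 1387/2q - 816 → 7050p + 77/2q² - 1413/2q - 23616
  leading term p: subtract (7050/211)·h_5 from 7050p + 77/2q² - 1413/2q - 23616 → 77/2q² + 258807/422q + 315099/211
  leading term q²: subtract (-77/2)·h_6 from 77/2q² + 258807/422q + 315099/211 → 95177/211q + 285531/211
  leading term q: no divisor's leading term divides it; move 95177/211q to the remainder.
  leading term 1: no divisor's leading term divides it; move 285531/211 to the remainder.
  remainder 95177/211q + 285531/211 ≠ 0; add h_7 = 95177/211q + 285531/211 to the basis.

The other S-polynomials (S(f_2,f_3), S(f_2,h_4), S(f_1,h_5), S(f_2,h_5), S(f_3,h_5), S(h_4,h_5), S(f_1,h_6), S(f_2,h_6), S(f_3,h_6), S(h_4,h_6), S(h_5,h_6), S(f_1,h_7), S(f_2,h_7), S(f_3,h_7), S(h_4,h_7), S(h_5,h_7), S(h_6,h_7)) all reduce to 0 modulo the current basis, so we have a Gröbner basis.
Inter-reduce: drop elements whose leading term is divisible by another's, tail-reduce, and make monic.
Reduced Gröbner basis: {p - 3, q + 3}.

Since the basis is lex-ordered, q + 3 is univariate in q. Its roots are {-3}. Back-substituting each root into the other basis elements fixes the other coordinates.
  q = -3: the earlier basis element becomes p - 3 = 0, giving p = 3 — point (3, -3).
Check: every point annihilates each of the original generators.

{(3, -3)}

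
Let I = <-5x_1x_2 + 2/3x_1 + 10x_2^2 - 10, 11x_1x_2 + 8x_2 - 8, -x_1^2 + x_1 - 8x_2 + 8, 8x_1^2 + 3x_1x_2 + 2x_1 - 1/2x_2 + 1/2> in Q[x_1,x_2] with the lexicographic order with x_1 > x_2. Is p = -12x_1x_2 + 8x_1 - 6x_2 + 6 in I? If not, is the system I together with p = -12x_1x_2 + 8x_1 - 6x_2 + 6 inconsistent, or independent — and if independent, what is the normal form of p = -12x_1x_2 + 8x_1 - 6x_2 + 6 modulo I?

First compute the reduced Gröbner basis of I by Buchberger's algorithm.
f_1 = -5x_1x_2 + 2/3x_1 + 10x_2^2 - 10, LT = x_1x_2.
f_2 = 11x_1x_2 + 8x_2 - 8, LT = x_1x_2.
f_3 = -x_1^2 + x_1 - 8x_2 + 8, LT = x_1^2.
f_4 = 8x_1^2 + 3x_1x_2 + 2x_1 - 1/2x_2 + 1/2, LT = x_1^2.

S(f_1,f_2): lcm = x_1x_2. S = -2/15x_1 - 2x_2^2 - 8/11x_2 + 30/11.
  leading term x_1: no divisor's leading term divides it; move -2/15x_1 to the remainder.
  leading term x_2^2: no divisor's leading term divides it; move -2x_2^2 to the remainder.
  leading term x_2: no divisor's leading term divides it; move -8/11x_2 to the remainder.
  leading term 1: no divisor's leading term divides it; move 30/11 to the remainder.
  remainder -2/15x_1 - 2x_2^2 - 8/11x_2 + 30/11 ≠ 0; add h_5 = -2/15x_1 - 2x_2^2 - 8/11x_2 + 30/11 to the basis.

S(f_1,f_3): lcm = x_1^2x_2. S = -2/15x_1^2 - 2x_1x_2^2 + x_1x_2 + 2x_1 - 8x_2^2 + 8x_2.
  leading term x_1^2: subtract (2/15)·f_3 from -2/15x_1^2 - 2x_1x_2^2 + x_1x_2 + 2x_1 - 8x_2^2 + 8x_2 → -2x_1x_2^2 + x_1x_2 + 28/15x_1 - 8x_2^2 + 136/15x_2 - 16/15
  leading term x_1x_2^2: subtract (2/5x_2)·f_1 from -2x_1x_2^2 + x_1x_2 + 28/15x_1 - 8x_2^2 + 136/15x_2 - 16/15 → 11/15x_1x_2 + 28/15x_1 - 4x_2^3 - 8x_2^2 + 196/15x_2 - 16/15
  leading term x_1x_2: subtract (-11/75)·f_1 from 11/15x_1x_2 + 28/15x_1 - 4x_2^3 - 8x_2^2 + 196/15x_2 - 16/15 → 442/225x_1 - 4x_2^3 - 98/15x_2^2 + 196/15x_2 - 38/15
  leading term x_1: subtract (-221/15)·h_5 from 442/225x_1 - 4x_2^3 - 98/15x_2^2 + 196/15x_2 - 38/15 → -4x_2^3 - 36x_2^2 + 388/165x_2 + 6212/165
  leading term x_2^3: no divisor's leading term divides it; move -4x_2^3 to the remainder.
  leading term x_2^2: no divisor's leading term divides it; move -36x_2^2 to the remainder.
  leading term x_2: no divisor's leading term divides it; move 388/165x_2 to the remainder.
  leading term 1: no divisor's leading term divides it; move 6212/165 to the remainder.
  remainder -4x_2^3 - 36x_2^2 + 388/165x_2 + 6212/165 ≠ 0; add h_6 = -4x_2^3 - 36x_2^2 + 388/165x_2 + 6212/165 to the basis.

S(f_1,f_4): lcm = x_1^2x_2. S = -2/15x_1^2 - 19/8x_1x_2^2 - 1/4x_1x_2 + 2x_1 + 1/16x_2^2 - 1/16x_2.
  leading term x_1^2: subtract (2/15)·f_3 from -2/15x_1^2 - 19/8x_1x_2^2 - 1/4x_1x_2 + 2x_1 + 1/16x_2^2 - 1/16x_2 → -19/8x_1x_2^2 - 1/4x_1x_2 + 28/15x_1 + 1/16x_2^2 + 241/240x_2 - 16/15
  leading term x_1x_2^2: subtract (19/40x_2)·f_1 from -19/8x_1x_2^2 - 1/4x_1x_2 + 28/15x_1 + 1/16x_2^2 + 241/240x_2 - 16/15 → -17/30x_1x_2 + 28/15x_1 - 19/4x_2^3 + 1/16x_2^2 + 1381/240x_2 - 16/15
  leading term x_1x_2: subtract (17/150)·f_1 from -17/30x_1x_2 + 28/15x_1 - 19/4x_2^3 + 1/16x_2^2 + 1381/240x_2 - 16/15 → 403/225x_1 - 19/4x_2^3 - 257/240x_2^2 + 1381/240x_2 + 1/15
  leading term x_1: subtract (-403/30)·h_5 from 403/225x_1 - 19/4x_2^3 - 257/240x_2^2 + 1381/240x_2 + 1/15 → -19/4x_2^3 - 447/16x_2^2 - 10601/2640x_2 + 6056/165
  leading term x_2^3: subtract (19/16)·h_6 from -19/4x_2^3 - 447/16x_2^2 - 10601/2640x_2 + 6056/165 → 237/16x_2^2 - 5991/880x_2 - 1761/220
  leading term x_2^2: no divisor's leading term divides it; move 237/16x_2^2 to the remainder.
  leading term x_2: no divisor's leading term divides it; move -5991/880x_2 to the remainder.
  leading term 1: no divisor's leading term divides it; move -1761/220 to the remainder.
  remainder 237/16x_2^2 - 5991/880x_2 - 1761/220 ≠ 0; add h_7 = 237/16x_2^2 - 5991/880x_2 - 1761/220 to the basis.

S(f_2,f_3): lcm = x_1^2x_2. S = 19/11x_1x_2 - 8/11x_1 - 8x_2^2 + 8x_2.
  leading term x_1x_2: subtract (-19/55)·f_1 from 19/11x_1x_2 - 8/11x_1 - 8x_2^2 + 8x_2 → -82/165x_1 - 50/11x_2^2 + 8x_2 - 38/11
  leading term x_1: subtract (41/11)·h_5 from -82/165x_1 - 50/11x_2^2 + 8x_2 - 38/11 → 32/11x_2^2 + 1296/121x_2 - 1648/121
  leading term x_2^2: subtract (512/2607)·h_7 from 32/11x_2^2 + 1296/121x_2 - 1648/121 → 575824/47795x_2 - 575824/47795
  leading term x_2: no divisor's leading term divides it; move 575824/47795x_2 to the remainder.
  leading term 1: no divisor's leading term divides it; move -575824/47795 to the remainder.
  remainder 575824/47795x_2 - 575824/47795 ≠ 0; add h_8 = 575824/47795x_2 - 575824/47795 to the basis.

The other S-polynomials (S(f_2,f_4), S(f_3,f_4), S(f_1,h_5), S(f_2,h_5), S(f_3,h_5), S(f_4,h_5), S(f_1,h_6), S(f_2,h_6), S(f_3,h_6), S(f_4,h_6), S(h_5,h_6), S(f_1,h_7), S(f_2,h_7), S(f_3,h_7), S(f_4,h_7), S(h_5,h_7), S(h_6,h_7), S(f_1,h_8), S(f_2,h_8), S(f_3,h_8), S(f_4,h_8), S(h_5,h_8), S(h_6,h_8), S(h_7,h_8)) all reduce to 0 modulo the current basis, so we have a Gröbner basis.
Inter-reduce: drop elements whose leading term is divisible by another's, tail-reduce, and make monic.
Reduced Gröbner basis: {x_1, x_2 - 1}.
Label its elements g_1 = x_1, g_2 = x_2 - 1.

Reduce p = -12x_1x_2 + 8x_1 - 6x_2 + 6 modulo G:
  leading term x_1x_2: subtract (-12x_2)·g_1 from -12x_1x_2 + 8x_1 - 6x_2 + 6 → 8x_1 - 6x_2 + 6
  leading term x_1: subtract (8)·g_1 from 8x_1 - 6x_2 + 6 → -6x_2 + 6
  leading term x_2: subtract (-6)·g_2 from -6x_2 + 6 → 0
  normal form = 0.
Since the normal form is 0, p ∈ I.

-12x_1x_2 + 8x_1 - 6x_2 + 6 lies in I (it reduces to 0).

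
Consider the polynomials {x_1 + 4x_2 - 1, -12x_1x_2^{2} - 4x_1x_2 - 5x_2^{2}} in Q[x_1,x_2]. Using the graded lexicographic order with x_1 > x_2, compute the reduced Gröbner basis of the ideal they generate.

f_1 = x_1 + 4x_2 - 1, LT = x_1.
f_2 = -12x_1x_2^{2} - 4x_1x_2 - 5x_2^{2}, LT = x_1x_2^{2}.

S(f_1,f_2): lcm = x_1x_2^{2}. S = 4x_2^{3} - \tfrac{1}{3}x_1x_2 - \tfrac{17}{12}x_2^{2}.
  leading term x_2^{3}: no divisor's leading term divides it; move 4x_2^{3} to the remainder.
  leading term x_1x_2: subtract (-\tfrac{1}{3}x_2)·f_1 from -\tfrac{1}{3}x_1x_2 - \tfrac{17}{12}x_2^{2} → -\tfrac{1}{12}x_2^{2} - \tfrac{1}{3}x_2
  leading term x_2^{2}: no divisor's leading term divides it; move -\tfrac{1}{12}x_2^{2} to the remainder.
  leading term x_2: no divisor's leading term divides it; move -\tfrac{1}{3}x_2 to the remainder.
  remainder 4x_2^{3} - \tfrac{1}{12}x_2^{2} - \tfrac{1}{3}x_2 ≠ 0; add g_3 = 4x_2^{3} - \tfrac{1}{12}x_2^{2} - \tfrac{1}{3}x_2 to the basis.

The other S-polynomials (S(f_1,g_3), S(f_2,g_3)) all reduce to 0 modulo the current basis, so we have a Gröbner basis.
Inter-reduce: drop elements whose leading term is divisible by another's, tail-reduce, and make monic.

G = {x_2^{3} - \tfrac{1}{48}x_2^{2} - \tfrac{1}{12}x_2, x_1 + 4x_2 - 1}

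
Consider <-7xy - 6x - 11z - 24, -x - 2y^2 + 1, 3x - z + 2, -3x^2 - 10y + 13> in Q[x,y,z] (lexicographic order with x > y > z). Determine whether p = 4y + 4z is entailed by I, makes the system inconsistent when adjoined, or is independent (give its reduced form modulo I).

4y + 4z lies in I (it reduces to 0).

First compute the reduced Gröbner basis of I by Buchberger's algorithm.
f_1 = -7xy - 6x - 11z - 24, LT = xy.
f_2 = -x - 2y^2 + 1, LT = x.
f_3 = 3x - z + 2, LT = x.
f_4 = -3x^2 - 10y + 13, LT = x^2.

S(f_1,f_2): lcm = xy. S = 6/7x - 2y^3 + y + 11/7z + 24/7.
  reduce S modulo (f_1, f_2, f_3, f_4):
  remainder -2y^3 - 12/7y^2 + y + 11/7z + 30/7 ≠ 0; add h_5 = -2y^3 - 12/7y^2 + y + 11/7z + 30/7 to the basis.

S(f_1,f_3): lcm = xy. S = 6/7x + 1/3yz - 2/3y + 11/7z + 24/7.
  reduce S modulo (f_1, f_2, f_3, f_4, h_5):
  remainder -12/7y^2 + 1/3yz - 2/3y + 11/7z + 30/7 ≠ 0; add h_6 = -12/7y^2 + 1/3yz - 2/3y + 11/7z + 30/7 to the basis.

S(f_1,f_4): lcm = x^2y. S = 6/7x^2 + 11/7xz + 24/7x - 10/3y^2 + 13/3y.
  reduce S modulo (f_1, f_2, f_3, f_4, h_5, h_6):
  remainder -11/18yz^2 + 5533/2646yz + 18338/1323y - 121/42z^2 - 2167/126z - 535/21 ≠ 0; add h_7 = -11/18yz^2 + 5533/2646yz + 18338/1323y - 121/42z^2 - 2167/126z - 535/21 to the basis.

S(f_2,f_3): lcm = x. S = 2y^2 + 1/3z - 5/3.
  reduce S modulo (f_1, f_2, f_3, f_4, h_5, h_6, h_7):
  remainder 7/18yz - 7/9y + 13/6z + 10/3 ≠ 0; add h_8 = 7/18yz - 7/9y + 13/6z + 10/3 to the basis.

S(f_2,f_4): lcm = x^2. S = 2xy^2 - x - 10/3y + 13/3.
  reduce S modulo (f_1, f_2, f_3, f_4, h_5, h_6, h_7, h_8):
  remainder -346/21y + 2993/147z + 1805/49 ≠ 0; add h_9 = -346/21y + 2993/147z + 1805/49 to the basis.

S(f_3,f_4): lcm = x^2. S = -1/3xz + 2/3x - 10/3y + 13/3.
  reduce S modulo (f_1, f_2, f_3, f_4, h_5, h_6, h_7, h_8, h_9):
  remainder -2265715/719334z - 2265715/719334 ≠ 0; add h_10 = -2265715/719334z - 2265715/719334 to the basis.

The other S-polynomials (S(f_1,h_5), S(f_2,h_5), S(f_3,h_5), S(f_4,h_5), S(f_1,h_6), S(f_2,h_6), S(f_3,h_6), S(f_4,h_6), S(h_5,h_6), S(f_1,h_7), S(f_2,h_7), S(f_3,h_7), S(f_4,h_7), S(h_5,h_7), S(h_6,h_7), S(f_1,h_8), S(f_2,h_8), S(f_3,h_8), S(f_4,h_8), S(h_5,h_8), S(h_6,h_8), S(h_7,h_8), S(f_1,h_9), S(f_2,h_9), S(f_3,h_9), S(f_4,h_9), S(h_5,h_9), S(h_6,h_9), S(h_7,h_9), S(h_8,h_9), S(f_1,h_10), S(f_2,h_10), S(f_3,h_10), S(f_4,h_10), S(h_5,h_10), S(h_6,h_10), S(h_7,h_10), S(h_8,h_10), S(h_9,h_10)) all reduce to 0 modulo the current basis, so we have a Gröbner basis.
Inter-reduce: drop elements whose leading term is divisible by another's, tail-reduce, and make monic.
Reduced Gröbner basis: {x + 1, y - 1, z + 1}.
Label its elements g_1 = x + 1, g_2 = y - 1, g_3 = z + 1.

Reduce p = 4y + 4z modulo G:
  leading term y: subtract (4)·g_2 from 4y + 4z → 4z + 4
  leading term z: subtract (4)·g_3 from 4z + 4 → 0
  normal form = 0.
Since the normal form is 0, p ∈ I.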